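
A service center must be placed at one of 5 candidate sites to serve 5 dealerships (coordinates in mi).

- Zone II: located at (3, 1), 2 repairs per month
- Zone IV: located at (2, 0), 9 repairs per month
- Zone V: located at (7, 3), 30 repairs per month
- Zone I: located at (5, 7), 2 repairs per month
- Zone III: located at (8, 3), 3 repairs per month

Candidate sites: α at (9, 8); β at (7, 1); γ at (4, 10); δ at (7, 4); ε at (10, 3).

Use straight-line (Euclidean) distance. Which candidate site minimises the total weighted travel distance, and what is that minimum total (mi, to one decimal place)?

δ, total 109.1 mi

Total weighted distance at each candidate:
  α (9, 8): total = 299.2
  β (7, 1): total = 133.2
  γ (4, 10): total = 368.9
  δ (7, 4): total = 109.1
  ε (10, 3): total = 200.3
Minimum is at δ with total 109.1 mi.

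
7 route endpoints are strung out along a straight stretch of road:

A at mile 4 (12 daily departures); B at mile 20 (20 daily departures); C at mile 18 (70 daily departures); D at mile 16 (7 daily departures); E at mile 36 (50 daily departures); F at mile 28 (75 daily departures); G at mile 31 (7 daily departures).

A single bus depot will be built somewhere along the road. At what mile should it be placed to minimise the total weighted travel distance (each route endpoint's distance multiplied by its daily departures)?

x = 28

For a sum of weighted absolute distances on a line, the optimum is the weighted median (not the mean). Total weight W = 241; half-weight = 120.5.
Sort by position and accumulate weight:
  mile 4 (A, w=12) → cum 12
  mile 16 (D, w=7) → cum 19
  mile 18 (C, w=70) → cum 89
  mile 20 (B, w=20) → cum 109
  mile 28 (F, w=75) → cum 184  ≥ 120.5 → median here
  mile 31 (G, w=7) → cum 191
  mile 36 (E, w=50) → cum 241
Optimal location: mile 28.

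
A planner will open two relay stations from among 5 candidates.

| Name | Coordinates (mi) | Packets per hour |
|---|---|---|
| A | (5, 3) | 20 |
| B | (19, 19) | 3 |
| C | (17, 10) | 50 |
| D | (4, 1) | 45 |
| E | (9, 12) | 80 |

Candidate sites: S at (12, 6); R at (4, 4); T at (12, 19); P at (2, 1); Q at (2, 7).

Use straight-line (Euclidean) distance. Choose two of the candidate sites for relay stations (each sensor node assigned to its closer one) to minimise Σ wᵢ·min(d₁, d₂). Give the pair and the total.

Evaluate every pair (each demand assigned to the nearer of the two):
  {S, P}: total = 1063.2
  {S, R}: total = 1064.4
  {S, Q}: total = 1285.7
  {T, P}: total = 1307.2
  {R, T}: total = 1308.3
  {S, T}: total = 1454.7
  {T, Q}: total = 1529.6
  {R, Q}: total = 1629.8
  {R, P}: total = 1652.5
  {P, Q}: total = 1677.6
Best pair: {S, P} with total 1063.2.

{S, P}, total 1063.2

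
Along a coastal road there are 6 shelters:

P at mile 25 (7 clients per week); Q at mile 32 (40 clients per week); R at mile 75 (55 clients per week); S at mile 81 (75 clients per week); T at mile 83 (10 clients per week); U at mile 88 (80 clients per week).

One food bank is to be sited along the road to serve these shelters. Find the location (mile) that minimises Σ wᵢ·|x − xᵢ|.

x = 81

For a sum of weighted absolute distances on a line, the optimum is the weighted median (not the mean). Total weight W = 267; half-weight = 133.5.
Sort by position and accumulate weight:
  mile 25 (P, w=7) → cum 7
  mile 32 (Q, w=40) → cum 47
  mile 75 (R, w=55) → cum 102
  mile 81 (S, w=75) → cum 177  ≥ 133.5 → median here
  mile 83 (T, w=10) → cum 187
  mile 88 (U, w=80) → cum 267
Optimal location: mile 81.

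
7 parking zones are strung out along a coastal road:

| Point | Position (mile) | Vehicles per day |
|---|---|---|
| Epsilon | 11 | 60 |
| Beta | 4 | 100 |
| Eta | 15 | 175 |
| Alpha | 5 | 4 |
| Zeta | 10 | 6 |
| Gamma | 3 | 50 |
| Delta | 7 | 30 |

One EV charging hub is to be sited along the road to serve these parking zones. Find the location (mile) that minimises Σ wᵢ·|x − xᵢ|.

For a sum of weighted absolute distances on a line, the optimum is the weighted median (not the mean). Total weight W = 425; half-weight = 212.5.
Sort by position and accumulate weight:
  mile 3 (Gamma, w=50) → cum 50
  mile 4 (Beta, w=100) → cum 150
  mile 5 (Alpha, w=4) → cum 154
  mile 7 (Delta, w=30) → cum 184
  mile 10 (Zeta, w=6) → cum 190
  mile 11 (Epsilon, w=60) → cum 250  ≥ 212.5 → median here
  mile 15 (Eta, w=175) → cum 425
Optimal location: mile 11.

x = 11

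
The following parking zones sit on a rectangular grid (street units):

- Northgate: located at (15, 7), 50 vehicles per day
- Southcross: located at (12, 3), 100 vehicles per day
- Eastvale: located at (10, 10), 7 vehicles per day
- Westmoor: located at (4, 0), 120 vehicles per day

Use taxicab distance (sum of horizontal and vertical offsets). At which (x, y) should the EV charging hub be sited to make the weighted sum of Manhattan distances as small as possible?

Manhattan distance separates: Σwᵢ(|x−xᵢ|+|y−yᵢ|) = Σwᵢ|x−xᵢ| + Σwᵢ|y−yᵢ|, so x and y are optimised independently as 1-D weighted medians.
Total weight W = 277; half = 138.5.
x-coordinate, sorted with cumulative weight:
  x=4 (Westmoor, w=120) cum 120
  x=10 (Eastvale, w=7) cum 127
  x=12 (Southcross, w=100) cum 227  ← median
  x=15 (Northgate, w=50) cum 277
⇒ x* = 12
y-coordinate, sorted with cumulative weight:
  y=0 (Westmoor, w=120) cum 120
  y=3 (Southcross, w=100) cum 220  ← median
  y=7 (Northgate, w=50) cum 270
  y=10 (Eastvale, w=7) cum 277
⇒ y* = 3

(12, 3)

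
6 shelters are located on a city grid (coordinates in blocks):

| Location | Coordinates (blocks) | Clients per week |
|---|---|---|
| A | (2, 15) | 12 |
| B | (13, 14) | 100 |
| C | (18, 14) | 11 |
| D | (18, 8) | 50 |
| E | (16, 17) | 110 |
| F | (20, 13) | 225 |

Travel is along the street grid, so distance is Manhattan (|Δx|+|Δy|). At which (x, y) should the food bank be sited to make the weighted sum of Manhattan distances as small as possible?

(18, 13)

Manhattan distance separates: Σwᵢ(|x−xᵢ|+|y−yᵢ|) = Σwᵢ|x−xᵢ| + Σwᵢ|y−yᵢ|, so x and y are optimised independently as 1-D weighted medians.
Total weight W = 508; half = 254.
x-coordinate, sorted with cumulative weight:
  x=2 (A, w=12) cum 12
  x=13 (B, w=100) cum 112
  x=16 (E, w=110) cum 222
  x=18 (C, w=11) cum 233
  x=18 (D, w=50) cum 283  ← median
  x=20 (F, w=225) cum 508
⇒ x* = 18
y-coordinate, sorted with cumulative weight:
  y=8 (D, w=50) cum 50
  y=13 (F, w=225) cum 275  ← median
  y=14 (B, w=100) cum 375
  y=14 (C, w=11) cum 386
  y=15 (A, w=12) cum 398
  y=17 (E, w=110) cum 508
⇒ y* = 13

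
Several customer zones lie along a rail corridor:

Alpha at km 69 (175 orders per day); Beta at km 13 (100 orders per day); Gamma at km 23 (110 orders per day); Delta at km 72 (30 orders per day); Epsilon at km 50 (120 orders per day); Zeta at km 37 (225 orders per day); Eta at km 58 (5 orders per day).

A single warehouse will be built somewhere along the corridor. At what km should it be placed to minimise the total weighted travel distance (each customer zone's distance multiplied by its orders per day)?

For a sum of weighted absolute distances on a line, the optimum is the weighted median (not the mean). Total weight W = 765; half-weight = 382.5.
Sort by position and accumulate weight:
  km 13 (Beta, w=100) → cum 100
  km 23 (Gamma, w=110) → cum 210
  km 37 (Zeta, w=225) → cum 435  ≥ 382.5 → median here
  km 50 (Epsilon, w=120) → cum 555
  km 58 (Eta, w=5) → cum 560
  km 69 (Alpha, w=175) → cum 735
  km 72 (Delta, w=30) → cum 765
Optimal location: km 37.

x = 37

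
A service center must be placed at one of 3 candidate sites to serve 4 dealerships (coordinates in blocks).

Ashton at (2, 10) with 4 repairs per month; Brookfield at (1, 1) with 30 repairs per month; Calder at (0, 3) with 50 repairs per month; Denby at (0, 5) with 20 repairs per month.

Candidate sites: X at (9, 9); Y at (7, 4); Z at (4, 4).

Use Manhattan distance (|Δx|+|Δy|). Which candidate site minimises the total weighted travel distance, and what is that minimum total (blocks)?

Z, total 562 blocks

Total weighted distance at each candidate:
  X (9, 9): total = 1522
  Y (7, 4): total = 874
  Z (4, 4): total = 562
Minimum is at Z with total 562 blocks.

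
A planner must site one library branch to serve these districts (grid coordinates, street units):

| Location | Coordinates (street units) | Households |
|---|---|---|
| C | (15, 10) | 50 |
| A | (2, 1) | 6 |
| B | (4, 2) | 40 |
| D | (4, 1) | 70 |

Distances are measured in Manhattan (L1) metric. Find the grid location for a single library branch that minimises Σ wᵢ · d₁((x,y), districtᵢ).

Manhattan distance separates: Σwᵢ(|x−xᵢ|+|y−yᵢ|) = Σwᵢ|x−xᵢ| + Σwᵢ|y−yᵢ|, so x and y are optimised independently as 1-D weighted medians.
Total weight W = 166; half = 83.
x-coordinate, sorted with cumulative weight:
  x=2 (A, w=6) cum 6
  x=4 (B, w=40) cum 46
  x=4 (D, w=70) cum 116  ← median
  x=15 (C, w=50) cum 166
⇒ x* = 4
y-coordinate, sorted with cumulative weight:
  y=1 (A, w=6) cum 6
  y=1 (D, w=70) cum 76
  y=2 (B, w=40) cum 116  ← median
  y=10 (C, w=50) cum 166
⇒ y* = 2

(4, 2)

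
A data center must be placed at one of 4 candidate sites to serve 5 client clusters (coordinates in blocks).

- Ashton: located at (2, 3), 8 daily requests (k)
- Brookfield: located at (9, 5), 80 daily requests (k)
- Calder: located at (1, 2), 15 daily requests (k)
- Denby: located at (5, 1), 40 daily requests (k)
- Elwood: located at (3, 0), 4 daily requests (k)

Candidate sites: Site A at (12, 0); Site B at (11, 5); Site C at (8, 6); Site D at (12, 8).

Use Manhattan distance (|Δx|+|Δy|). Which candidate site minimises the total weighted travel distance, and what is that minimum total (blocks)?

Site C, total 761 blocks

Total weighted distance at each candidate:
  Site A (12, 0): total = 1295
  Site B (11, 5): total = 895
  Site C (8, 6): total = 761
  Site D (12, 8): total = 1483
Minimum is at Site C with total 761 blocks.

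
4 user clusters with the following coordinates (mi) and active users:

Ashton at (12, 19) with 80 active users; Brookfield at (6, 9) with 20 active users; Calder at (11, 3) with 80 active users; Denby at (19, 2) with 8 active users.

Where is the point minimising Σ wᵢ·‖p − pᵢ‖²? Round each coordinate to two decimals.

(11.23, 10.40)

The minimiser of Σwᵢ‖p−pᵢ‖² is the weighted centroid p* = (Σwᵢpᵢ)/(Σwᵢ).
Σwᵢ = 188.
Σwᵢxᵢ = 80·12 + 20·6 + 80·11 + 8·19 = 2112.
Σwᵢyᵢ = 80·19 + 20·9 + 80·3 + 8·2 = 1956.
x* = 2112/188 = 11.23, y* = 1956/188 = 10.40.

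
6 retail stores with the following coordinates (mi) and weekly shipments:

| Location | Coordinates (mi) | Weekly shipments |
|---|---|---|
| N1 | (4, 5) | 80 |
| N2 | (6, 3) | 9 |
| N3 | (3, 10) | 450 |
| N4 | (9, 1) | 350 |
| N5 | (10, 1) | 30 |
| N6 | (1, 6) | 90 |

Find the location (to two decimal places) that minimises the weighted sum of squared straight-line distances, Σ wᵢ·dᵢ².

(5.22, 5.79)

The minimiser of Σwᵢ‖p−pᵢ‖² is the weighted centroid p* = (Σwᵢpᵢ)/(Σwᵢ).
Σwᵢ = 1009.
Σwᵢxᵢ = 80·4 + 9·6 + 450·3 + 350·9 + 30·10 + 90·1 = 5264.
Σwᵢyᵢ = 80·5 + 9·3 + 450·10 + 350·1 + 30·1 + 90·6 = 5847.
x* = 5264/1009 = 5.22, y* = 5847/1009 = 5.79.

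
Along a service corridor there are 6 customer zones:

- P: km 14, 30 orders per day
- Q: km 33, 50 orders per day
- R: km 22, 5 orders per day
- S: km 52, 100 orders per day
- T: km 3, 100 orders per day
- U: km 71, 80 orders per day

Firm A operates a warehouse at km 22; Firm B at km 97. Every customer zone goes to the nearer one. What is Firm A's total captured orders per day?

The indifferent point is the midpoint (22+97)/2 = 59.5; customer zones left of it (closer to Firm A at 22) go to Firm A, those right go to Firm B.
  T at 3 (w=100) → Firm A
  P at 14 (w=30) → Firm A
  R at 22 (w=5) → Firm A
  Q at 33 (w=50) → Firm A
  S at 52 (w=100) → Firm A
  U at 71 (w=80) → Firm B
Firm A captures 285; Firm B captures 80.

285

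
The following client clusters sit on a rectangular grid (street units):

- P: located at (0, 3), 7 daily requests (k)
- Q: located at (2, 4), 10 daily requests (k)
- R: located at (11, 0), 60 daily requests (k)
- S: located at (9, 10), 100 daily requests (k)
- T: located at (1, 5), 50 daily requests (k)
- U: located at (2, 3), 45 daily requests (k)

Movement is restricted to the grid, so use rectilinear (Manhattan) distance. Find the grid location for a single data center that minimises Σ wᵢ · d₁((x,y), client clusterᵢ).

Manhattan distance separates: Σwᵢ(|x−xᵢ|+|y−yᵢ|) = Σwᵢ|x−xᵢ| + Σwᵢ|y−yᵢ|, so x and y are optimised independently as 1-D weighted medians.
Total weight W = 272; half = 136.
x-coordinate, sorted with cumulative weight:
  x=0 (P, w=7) cum 7
  x=1 (T, w=50) cum 57
  x=2 (Q, w=10) cum 67
  x=2 (U, w=45) cum 112
  x=9 (S, w=100) cum 212  ← median
  x=11 (R, w=60) cum 272
⇒ x* = 9
y-coordinate, sorted with cumulative weight:
  y=0 (R, w=60) cum 60
  y=3 (P, w=7) cum 67
  y=3 (U, w=45) cum 112
  y=4 (Q, w=10) cum 122
  y=5 (T, w=50) cum 172  ← median
  y=10 (S, w=100) cum 272
⇒ y* = 5

(9, 5)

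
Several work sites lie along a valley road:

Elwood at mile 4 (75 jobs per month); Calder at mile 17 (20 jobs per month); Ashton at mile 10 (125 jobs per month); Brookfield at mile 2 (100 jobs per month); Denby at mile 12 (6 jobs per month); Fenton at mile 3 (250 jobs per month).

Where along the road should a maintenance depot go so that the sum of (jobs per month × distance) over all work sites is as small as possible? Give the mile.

For a sum of weighted absolute distances on a line, the optimum is the weighted median (not the mean). Total weight W = 576; half-weight = 288.
Sort by position and accumulate weight:
  mile 2 (Brookfield, w=100) → cum 100
  mile 3 (Fenton, w=250) → cum 350  ≥ 288 → median here
  mile 4 (Elwood, w=75) → cum 425
  mile 10 (Ashton, w=125) → cum 550
  mile 12 (Denby, w=6) → cum 556
  mile 17 (Calder, w=20) → cum 576
Optimal location: mile 3.

x = 3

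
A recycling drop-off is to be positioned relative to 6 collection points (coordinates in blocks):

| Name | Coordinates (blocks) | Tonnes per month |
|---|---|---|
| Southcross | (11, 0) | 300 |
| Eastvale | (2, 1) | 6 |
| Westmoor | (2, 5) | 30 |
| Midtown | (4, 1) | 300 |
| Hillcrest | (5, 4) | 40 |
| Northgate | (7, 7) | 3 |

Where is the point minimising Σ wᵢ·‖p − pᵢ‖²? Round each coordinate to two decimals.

The minimiser of Σwᵢ‖p−pᵢ‖² is the weighted centroid p* = (Σwᵢpᵢ)/(Σwᵢ).
Σwᵢ = 679.
Σwᵢxᵢ = 300·11 + 6·2 + 30·2 + 300·4 + 40·5 + 3·7 = 4793.
Σwᵢyᵢ = 300·0 + 6·1 + 30·5 + 300·1 + 40·4 + 3·7 = 637.
x* = 4793/679 = 7.06, y* = 637/679 = 0.94.

(7.06, 0.94)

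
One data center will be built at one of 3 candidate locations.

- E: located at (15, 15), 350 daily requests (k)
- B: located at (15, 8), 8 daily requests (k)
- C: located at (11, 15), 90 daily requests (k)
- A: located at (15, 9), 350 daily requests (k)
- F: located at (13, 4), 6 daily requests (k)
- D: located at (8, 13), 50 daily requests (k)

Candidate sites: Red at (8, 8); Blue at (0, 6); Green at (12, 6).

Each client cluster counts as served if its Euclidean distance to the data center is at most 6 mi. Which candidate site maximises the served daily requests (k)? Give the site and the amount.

Green, covering 364

Coverage radius r = 6 mi; a point is covered iff (Δx)²+(Δy)² ≤ 6² = 36.
  Red (8, 8): covers {D} → 50
  Blue (0, 6): covers {none} → 0
  Green (12, 6): covers {B, A, F} → 364
Maximum coverage at Green: 364 daily requests (k).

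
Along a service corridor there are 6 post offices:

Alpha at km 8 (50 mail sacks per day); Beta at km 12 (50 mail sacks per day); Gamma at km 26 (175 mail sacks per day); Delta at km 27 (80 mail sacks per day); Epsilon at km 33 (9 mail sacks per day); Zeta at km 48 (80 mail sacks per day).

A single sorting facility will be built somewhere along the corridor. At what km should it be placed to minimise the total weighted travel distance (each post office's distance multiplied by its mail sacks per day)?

x = 26

For a sum of weighted absolute distances on a line, the optimum is the weighted median (not the mean). Total weight W = 444; half-weight = 222.
Sort by position and accumulate weight:
  km 8 (Alpha, w=50) → cum 50
  km 12 (Beta, w=50) → cum 100
  km 26 (Gamma, w=175) → cum 275  ≥ 222 → median here
  km 27 (Delta, w=80) → cum 355
  km 33 (Epsilon, w=9) → cum 364
  km 48 (Zeta, w=80) → cum 444
Optimal location: km 26.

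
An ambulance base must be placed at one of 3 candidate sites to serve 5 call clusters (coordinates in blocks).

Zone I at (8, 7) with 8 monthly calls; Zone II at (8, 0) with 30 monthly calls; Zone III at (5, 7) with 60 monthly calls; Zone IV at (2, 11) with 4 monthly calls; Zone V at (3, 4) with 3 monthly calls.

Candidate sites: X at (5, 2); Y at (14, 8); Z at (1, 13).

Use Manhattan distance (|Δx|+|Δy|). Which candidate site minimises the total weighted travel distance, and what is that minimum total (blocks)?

Total weighted distance at each candidate:
  X (5, 2): total = 574
  Y (14, 8): total = 1181
  Z (1, 13): total = 1349
Minimum is at X with total 574 blocks.

X, total 574 blocks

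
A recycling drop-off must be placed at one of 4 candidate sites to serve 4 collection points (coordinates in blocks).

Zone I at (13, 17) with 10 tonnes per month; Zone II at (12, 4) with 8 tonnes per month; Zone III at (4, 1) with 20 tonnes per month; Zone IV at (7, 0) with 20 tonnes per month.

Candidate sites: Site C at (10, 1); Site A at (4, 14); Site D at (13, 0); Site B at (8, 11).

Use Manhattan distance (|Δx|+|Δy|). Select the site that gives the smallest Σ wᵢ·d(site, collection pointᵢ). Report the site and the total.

Site C, total 430 blocks

Total weighted distance at each candidate:
  Site C (10, 1): total = 430
  Site A (4, 14): total = 864
  Site D (13, 0): total = 530
  Site B (8, 11): total = 718
Minimum is at Site C with total 430 blocks.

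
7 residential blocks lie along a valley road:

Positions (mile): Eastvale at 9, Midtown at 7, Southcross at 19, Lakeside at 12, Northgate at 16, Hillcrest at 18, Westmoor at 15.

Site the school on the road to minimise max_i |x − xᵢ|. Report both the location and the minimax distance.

The 1-center on a line is the midpoint of the two extreme points: leftmost at 7, rightmost at 19.
Optimal location = (7 + 19)/2 = 13; maximum distance = (19 − 7)/2 = 6.

location 13, max distance 6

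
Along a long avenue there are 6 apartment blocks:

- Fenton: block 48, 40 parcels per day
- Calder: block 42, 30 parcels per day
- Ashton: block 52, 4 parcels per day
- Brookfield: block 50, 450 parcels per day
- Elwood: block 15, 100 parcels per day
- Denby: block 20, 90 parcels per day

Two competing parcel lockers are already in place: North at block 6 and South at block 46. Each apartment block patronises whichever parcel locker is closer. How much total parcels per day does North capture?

190

The indifferent point is the midpoint (6+46)/2 = 26; apartment blocks left of it (closer to North at 6) go to North, those right go to South.
  Elwood at 15 (w=100) → North
  Denby at 20 (w=90) → North
  Calder at 42 (w=30) → South
  Fenton at 48 (w=40) → South
  Brookfield at 50 (w=450) → South
  Ashton at 52 (w=4) → South
North captures 190; South captures 524.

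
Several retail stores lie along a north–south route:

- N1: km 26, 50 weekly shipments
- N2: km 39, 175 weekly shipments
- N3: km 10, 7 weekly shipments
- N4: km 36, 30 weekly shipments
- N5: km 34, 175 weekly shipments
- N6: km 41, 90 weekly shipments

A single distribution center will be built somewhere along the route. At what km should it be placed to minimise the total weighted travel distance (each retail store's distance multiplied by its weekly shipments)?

x = 39

For a sum of weighted absolute distances on a line, the optimum is the weighted median (not the mean). Total weight W = 527; half-weight = 263.5.
Sort by position and accumulate weight:
  km 10 (N3, w=7) → cum 7
  km 26 (N1, w=50) → cum 57
  km 34 (N5, w=175) → cum 232
  km 36 (N4, w=30) → cum 262
  km 39 (N2, w=175) → cum 437  ≥ 263.5 → median here
  km 41 (N6, w=90) → cum 527
Optimal location: km 39.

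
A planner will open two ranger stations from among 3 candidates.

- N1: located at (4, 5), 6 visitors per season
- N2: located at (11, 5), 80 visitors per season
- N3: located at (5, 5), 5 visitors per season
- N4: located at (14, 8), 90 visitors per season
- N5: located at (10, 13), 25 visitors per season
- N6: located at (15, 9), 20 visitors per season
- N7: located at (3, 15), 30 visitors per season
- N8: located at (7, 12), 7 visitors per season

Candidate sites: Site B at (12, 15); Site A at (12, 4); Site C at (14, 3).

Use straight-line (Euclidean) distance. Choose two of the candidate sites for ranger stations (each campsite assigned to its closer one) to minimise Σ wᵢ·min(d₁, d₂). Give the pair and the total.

{Site B, Site A}, total 1097.5

Evaluate every pair (each demand assigned to the nearer of the two):
  {Site B, Site A}: total = 1097.5
  {Site B, Site C}: total = 1348.9
  {Site A, Site C}: total = 1438.9
Best pair: {Site B, Site A} with total 1097.5.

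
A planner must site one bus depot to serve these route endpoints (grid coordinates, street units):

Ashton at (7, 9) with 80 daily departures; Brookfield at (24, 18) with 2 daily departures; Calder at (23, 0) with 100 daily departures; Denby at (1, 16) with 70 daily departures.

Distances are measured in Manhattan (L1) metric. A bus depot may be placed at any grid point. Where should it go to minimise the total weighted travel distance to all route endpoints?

Manhattan distance separates: Σwᵢ(|x−xᵢ|+|y−yᵢ|) = Σwᵢ|x−xᵢ| + Σwᵢ|y−yᵢ|, so x and y are optimised independently as 1-D weighted medians.
Total weight W = 252; half = 126.
x-coordinate, sorted with cumulative weight:
  x=1 (Denby, w=70) cum 70
  x=7 (Ashton, w=80) cum 150  ← median
  x=23 (Calder, w=100) cum 250
  x=24 (Brookfield, w=2) cum 252
⇒ x* = 7
y-coordinate, sorted with cumulative weight:
  y=0 (Calder, w=100) cum 100
  y=9 (Ashton, w=80) cum 180  ← median
  y=16 (Denby, w=70) cum 250
  y=18 (Brookfield, w=2) cum 252
⇒ y* = 9

(7, 9)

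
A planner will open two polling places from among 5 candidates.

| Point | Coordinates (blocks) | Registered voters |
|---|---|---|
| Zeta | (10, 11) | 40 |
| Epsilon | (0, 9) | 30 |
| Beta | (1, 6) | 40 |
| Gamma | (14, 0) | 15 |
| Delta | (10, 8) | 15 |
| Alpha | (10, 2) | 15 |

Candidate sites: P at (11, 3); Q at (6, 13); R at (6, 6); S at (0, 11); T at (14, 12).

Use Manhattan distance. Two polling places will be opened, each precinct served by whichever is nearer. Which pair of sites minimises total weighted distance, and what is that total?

Evaluate every pair (each demand assigned to the nearer of the two):
  {P, S}: total = 870
  {S, T}: total = 1010
  {P, R}: total = 1040
  {R, S}: total = 1040
  {R, T}: total = 1060
  {Q, R}: total = 1130
  {Q, S}: total = 1215
  {P, Q}: total = 1230
  {P, T}: total = 1440
  {Q, T}: total = 1490
Best pair: {P, S} with total 870.

{P, S}, total 870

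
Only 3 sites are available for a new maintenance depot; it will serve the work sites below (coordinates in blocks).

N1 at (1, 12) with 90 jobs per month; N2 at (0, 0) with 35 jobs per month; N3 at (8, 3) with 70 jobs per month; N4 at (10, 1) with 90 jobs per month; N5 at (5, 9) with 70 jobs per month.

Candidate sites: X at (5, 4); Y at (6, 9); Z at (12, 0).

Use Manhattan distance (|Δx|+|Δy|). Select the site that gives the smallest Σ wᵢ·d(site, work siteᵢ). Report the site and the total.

Total weighted distance at each candidate:
  X (5, 4): total = 2745
  Y (6, 9): total = 2955
  Z (12, 0): total = 4370
Minimum is at X with total 2745 blocks.

X, total 2745 blocks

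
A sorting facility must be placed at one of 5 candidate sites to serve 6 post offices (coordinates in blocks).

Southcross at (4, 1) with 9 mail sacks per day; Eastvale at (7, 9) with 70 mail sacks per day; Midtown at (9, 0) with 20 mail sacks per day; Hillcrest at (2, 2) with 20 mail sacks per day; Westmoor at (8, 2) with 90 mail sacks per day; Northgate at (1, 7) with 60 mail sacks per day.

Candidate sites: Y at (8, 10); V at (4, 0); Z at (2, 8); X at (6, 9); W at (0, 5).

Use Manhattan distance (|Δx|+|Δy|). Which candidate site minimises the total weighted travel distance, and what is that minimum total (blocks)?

X, total 1850 blocks

Total weighted distance at each candidate:
  Y (8, 10): total = 2077
  V (4, 0): total = 2169
  Z (2, 8): total = 2121
  X (6, 9): total = 1850
  W (0, 5): total = 2392
Minimum is at X with total 1850 blocks.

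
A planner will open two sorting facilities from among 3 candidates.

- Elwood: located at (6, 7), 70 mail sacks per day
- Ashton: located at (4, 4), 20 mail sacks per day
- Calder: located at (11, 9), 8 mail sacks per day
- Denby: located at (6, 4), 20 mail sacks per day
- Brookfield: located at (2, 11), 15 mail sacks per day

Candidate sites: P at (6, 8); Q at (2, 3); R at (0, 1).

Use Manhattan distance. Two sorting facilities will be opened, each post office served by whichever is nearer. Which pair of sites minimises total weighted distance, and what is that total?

{P, Q}, total 363

Evaluate every pair (each demand assigned to the nearer of the two):
  {P, Q}: total = 363
  {P, R}: total = 423
  {Q, R}: total = 960
Best pair: {P, Q} with total 363.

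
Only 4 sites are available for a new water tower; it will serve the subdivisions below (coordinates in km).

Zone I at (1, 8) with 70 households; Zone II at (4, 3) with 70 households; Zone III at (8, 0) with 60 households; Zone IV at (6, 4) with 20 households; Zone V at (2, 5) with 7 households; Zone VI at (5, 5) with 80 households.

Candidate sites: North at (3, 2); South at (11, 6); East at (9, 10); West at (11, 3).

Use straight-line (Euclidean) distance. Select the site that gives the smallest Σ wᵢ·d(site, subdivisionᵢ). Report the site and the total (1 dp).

North, total 1247.5 km

Total weighted distance at each candidate:
  North (3, 2): total = 1247.5
  South (11, 6): total = 2307.2
  East (9, 10): total = 2489.0
  West (11, 3): total = 2199.7
Minimum is at North with total 1247.5 km.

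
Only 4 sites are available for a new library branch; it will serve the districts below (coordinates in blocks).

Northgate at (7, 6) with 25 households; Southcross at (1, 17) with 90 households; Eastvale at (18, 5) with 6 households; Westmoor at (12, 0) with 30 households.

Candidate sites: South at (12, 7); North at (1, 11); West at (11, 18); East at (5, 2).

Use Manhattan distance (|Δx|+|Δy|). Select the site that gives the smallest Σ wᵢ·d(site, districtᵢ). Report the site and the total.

Total weighted distance at each candidate:
  South (12, 7): total = 2298
  North (1, 11): total = 1613
  West (11, 18): total = 2080
  East (5, 2): total = 2226
Minimum is at North with total 1613 blocks.

North, total 1613 blocks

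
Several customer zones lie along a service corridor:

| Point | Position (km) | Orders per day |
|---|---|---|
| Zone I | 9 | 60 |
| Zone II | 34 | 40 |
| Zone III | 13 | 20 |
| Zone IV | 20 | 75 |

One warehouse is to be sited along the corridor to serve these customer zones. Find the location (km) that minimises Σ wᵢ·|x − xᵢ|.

x = 20

For a sum of weighted absolute distances on a line, the optimum is the weighted median (not the mean). Total weight W = 195; half-weight = 97.5.
Sort by position and accumulate weight:
  km 9 (Zone I, w=60) → cum 60
  km 13 (Zone III, w=20) → cum 80
  km 20 (Zone IV, w=75) → cum 155  ≥ 97.5 → median here
  km 34 (Zone II, w=40) → cum 195
Optimal location: km 20.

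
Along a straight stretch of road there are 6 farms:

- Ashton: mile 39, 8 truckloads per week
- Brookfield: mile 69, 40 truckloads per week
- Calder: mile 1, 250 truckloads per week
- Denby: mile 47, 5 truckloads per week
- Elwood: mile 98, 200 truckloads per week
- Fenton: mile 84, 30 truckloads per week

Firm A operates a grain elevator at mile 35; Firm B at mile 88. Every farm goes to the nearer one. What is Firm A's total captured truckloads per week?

The indifferent point is the midpoint (35+88)/2 = 61.5; farms left of it (closer to Firm A at 35) go to Firm A, those right go to Firm B.
  Calder at 1 (w=250) → Firm A
  Ashton at 39 (w=8) → Firm A
  Denby at 47 (w=5) → Firm A
  Brookfield at 69 (w=40) → Firm B
  Fenton at 84 (w=30) → Firm B
  Elwood at 98 (w=200) → Firm B
Firm A captures 263; Firm B captures 270.

263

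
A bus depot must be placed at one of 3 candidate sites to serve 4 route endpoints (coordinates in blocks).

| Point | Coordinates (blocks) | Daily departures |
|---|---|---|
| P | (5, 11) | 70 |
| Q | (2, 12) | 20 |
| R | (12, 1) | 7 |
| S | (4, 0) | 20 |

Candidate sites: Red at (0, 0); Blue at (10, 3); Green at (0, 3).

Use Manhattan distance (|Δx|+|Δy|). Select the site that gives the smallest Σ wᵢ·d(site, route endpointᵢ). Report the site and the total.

Green, total 1368 blocks

Total weighted distance at each candidate:
  Red (0, 0): total = 1571
  Blue (10, 3): total = 1458
  Green (0, 3): total = 1368
Minimum is at Green with total 1368 blocks.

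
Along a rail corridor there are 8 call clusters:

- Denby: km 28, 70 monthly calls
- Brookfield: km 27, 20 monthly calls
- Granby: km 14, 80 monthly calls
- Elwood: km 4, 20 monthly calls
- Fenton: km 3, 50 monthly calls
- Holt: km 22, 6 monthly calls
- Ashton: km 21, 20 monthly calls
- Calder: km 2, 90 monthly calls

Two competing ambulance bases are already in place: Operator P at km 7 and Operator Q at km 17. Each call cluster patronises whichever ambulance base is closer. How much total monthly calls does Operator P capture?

160

The indifferent point is the midpoint (7+17)/2 = 12; call clusters left of it (closer to Operator P at 7) go to Operator P, those right go to Operator Q.
  Calder at 2 (w=90) → Operator P
  Fenton at 3 (w=50) → Operator P
  Elwood at 4 (w=20) → Operator P
  Granby at 14 (w=80) → Operator Q
  Ashton at 21 (w=20) → Operator Q
  Holt at 22 (w=6) → Operator Q
  Brookfield at 27 (w=20) → Operator Q
  Denby at 28 (w=70) → Operator Q
Operator P captures 160; Operator Q captures 196.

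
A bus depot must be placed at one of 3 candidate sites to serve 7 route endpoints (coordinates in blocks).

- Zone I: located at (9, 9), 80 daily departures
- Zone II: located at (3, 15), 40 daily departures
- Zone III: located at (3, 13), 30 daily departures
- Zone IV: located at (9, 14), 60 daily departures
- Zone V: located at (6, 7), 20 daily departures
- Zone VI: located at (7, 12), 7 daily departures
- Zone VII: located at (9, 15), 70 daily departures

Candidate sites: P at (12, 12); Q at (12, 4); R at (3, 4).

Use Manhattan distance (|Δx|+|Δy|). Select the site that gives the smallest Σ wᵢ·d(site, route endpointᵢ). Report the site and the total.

Total weighted distance at each candidate:
  P (12, 12): total = 2235
  Q (12, 4): total = 4011
  R (3, 4): total = 3944
Minimum is at P with total 2235 blocks.

P, total 2235 blocks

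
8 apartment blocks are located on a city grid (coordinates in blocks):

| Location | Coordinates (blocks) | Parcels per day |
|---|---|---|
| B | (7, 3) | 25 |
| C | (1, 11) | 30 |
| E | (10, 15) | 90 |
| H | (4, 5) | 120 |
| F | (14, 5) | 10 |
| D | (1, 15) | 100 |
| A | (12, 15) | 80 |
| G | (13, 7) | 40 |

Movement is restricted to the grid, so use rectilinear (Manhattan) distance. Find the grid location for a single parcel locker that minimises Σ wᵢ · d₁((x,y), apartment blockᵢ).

(4, 15)

Manhattan distance separates: Σwᵢ(|x−xᵢ|+|y−yᵢ|) = Σwᵢ|x−xᵢ| + Σwᵢ|y−yᵢ|, so x and y are optimised independently as 1-D weighted medians.
Total weight W = 495; half = 247.5.
x-coordinate, sorted with cumulative weight:
  x=1 (C, w=30) cum 30
  x=1 (D, w=100) cum 130
  x=4 (H, w=120) cum 250  ← median
  x=7 (B, w=25) cum 275
  x=10 (E, w=90) cum 365
  x=12 (A, w=80) cum 445
  x=13 (G, w=40) cum 485
  x=14 (F, w=10) cum 495
⇒ x* = 4
y-coordinate, sorted with cumulative weight:
  y=3 (B, w=25) cum 25
  y=5 (H, w=120) cum 145
  y=5 (F, w=10) cum 155
  y=7 (G, w=40) cum 195
  y=11 (C, w=30) cum 225
  y=15 (E, w=90) cum 315  ← median
  y=15 (D, w=100) cum 415
  y=15 (A, w=80) cum 495
⇒ y* = 15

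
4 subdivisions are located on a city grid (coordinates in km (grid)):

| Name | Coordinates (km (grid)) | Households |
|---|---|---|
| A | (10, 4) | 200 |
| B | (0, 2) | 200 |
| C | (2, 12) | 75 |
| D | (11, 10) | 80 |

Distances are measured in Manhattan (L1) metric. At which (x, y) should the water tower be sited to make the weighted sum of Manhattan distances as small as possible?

Manhattan distance separates: Σwᵢ(|x−xᵢ|+|y−yᵢ|) = Σwᵢ|x−xᵢ| + Σwᵢ|y−yᵢ|, so x and y are optimised independently as 1-D weighted medians.
Total weight W = 555; half = 277.5.
x-coordinate, sorted with cumulative weight:
  x=0 (B, w=200) cum 200
  x=2 (C, w=75) cum 275
  x=10 (A, w=200) cum 475  ← median
  x=11 (D, w=80) cum 555
⇒ x* = 10
y-coordinate, sorted with cumulative weight:
  y=2 (B, w=200) cum 200
  y=4 (A, w=200) cum 400  ← median
  y=10 (D, w=80) cum 480
  y=12 (C, w=75) cum 555
⇒ y* = 4

(10, 4)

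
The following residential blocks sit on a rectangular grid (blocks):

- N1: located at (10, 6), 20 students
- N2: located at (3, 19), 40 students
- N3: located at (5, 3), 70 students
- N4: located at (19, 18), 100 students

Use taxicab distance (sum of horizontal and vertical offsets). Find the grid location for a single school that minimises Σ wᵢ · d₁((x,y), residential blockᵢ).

(10, 18)

Manhattan distance separates: Σwᵢ(|x−xᵢ|+|y−yᵢ|) = Σwᵢ|x−xᵢ| + Σwᵢ|y−yᵢ|, so x and y are optimised independently as 1-D weighted medians.
Total weight W = 230; half = 115.
x-coordinate, sorted with cumulative weight:
  x=3 (N2, w=40) cum 40
  x=5 (N3, w=70) cum 110
  x=10 (N1, w=20) cum 130  ← median
  x=19 (N4, w=100) cum 230
⇒ x* = 10
y-coordinate, sorted with cumulative weight:
  y=3 (N3, w=70) cum 70
  y=6 (N1, w=20) cum 90
  y=18 (N4, w=100) cum 190  ← median
  y=19 (N2, w=40) cum 230
⇒ y* = 18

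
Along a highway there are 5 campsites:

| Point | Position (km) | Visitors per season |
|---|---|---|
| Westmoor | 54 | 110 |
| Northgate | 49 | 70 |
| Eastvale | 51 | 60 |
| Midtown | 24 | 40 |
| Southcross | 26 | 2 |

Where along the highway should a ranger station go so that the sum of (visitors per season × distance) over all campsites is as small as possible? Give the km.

For a sum of weighted absolute distances on a line, the optimum is the weighted median (not the mean). Total weight W = 282; half-weight = 141.
Sort by position and accumulate weight:
  km 24 (Midtown, w=40) → cum 40
  km 26 (Southcross, w=2) → cum 42
  km 49 (Northgate, w=70) → cum 112
  km 51 (Eastvale, w=60) → cum 172  ≥ 141 → median here
  km 54 (Westmoor, w=110) → cum 282
Optimal location: km 51.

x = 51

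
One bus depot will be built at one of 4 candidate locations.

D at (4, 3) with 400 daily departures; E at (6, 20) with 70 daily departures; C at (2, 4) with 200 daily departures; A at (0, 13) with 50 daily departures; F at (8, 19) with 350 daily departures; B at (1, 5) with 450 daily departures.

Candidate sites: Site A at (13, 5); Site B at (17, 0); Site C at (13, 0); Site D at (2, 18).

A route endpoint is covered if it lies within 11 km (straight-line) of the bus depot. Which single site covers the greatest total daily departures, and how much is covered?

Coverage radius r = 11 km; a point is covered iff (Δx)²+(Δy)² ≤ 11² = 121.
  Site A (13, 5): covers {D} → 400
  Site B (17, 0): covers {none} → 0
  Site C (13, 0): covers {D} → 400
  Site D (2, 18): covers {E, A, F} → 470
Maximum coverage at Site D: 470 daily departures.

Site D, covering 470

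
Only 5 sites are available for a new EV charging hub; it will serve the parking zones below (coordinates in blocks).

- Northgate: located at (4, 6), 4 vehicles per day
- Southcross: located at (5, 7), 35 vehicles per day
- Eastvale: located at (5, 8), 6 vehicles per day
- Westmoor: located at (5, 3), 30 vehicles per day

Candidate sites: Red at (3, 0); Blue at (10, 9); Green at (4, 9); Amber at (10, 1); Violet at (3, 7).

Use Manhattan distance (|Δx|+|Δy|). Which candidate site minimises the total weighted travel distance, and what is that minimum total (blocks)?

Total weighted distance at each candidate:
  Red (3, 0): total = 553
  Blue (10, 9): total = 647
  Green (4, 9): total = 339
  Amber (10, 1): total = 711
  Violet (3, 7): total = 276
Minimum is at Violet with total 276 blocks.

Violet, total 276 blocks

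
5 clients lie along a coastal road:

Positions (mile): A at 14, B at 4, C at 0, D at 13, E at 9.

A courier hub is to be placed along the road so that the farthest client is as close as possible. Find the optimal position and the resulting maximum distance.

The 1-center on a line is the midpoint of the two extreme points: leftmost at 0, rightmost at 14.
Optimal location = (0 + 14)/2 = 7; maximum distance = (14 − 0)/2 = 7.

location 7, max distance 7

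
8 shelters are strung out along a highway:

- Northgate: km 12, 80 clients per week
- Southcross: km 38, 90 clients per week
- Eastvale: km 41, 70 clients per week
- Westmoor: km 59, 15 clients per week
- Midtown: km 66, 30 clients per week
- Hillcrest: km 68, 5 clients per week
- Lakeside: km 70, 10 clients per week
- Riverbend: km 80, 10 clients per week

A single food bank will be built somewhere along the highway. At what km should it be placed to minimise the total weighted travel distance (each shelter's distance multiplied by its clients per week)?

For a sum of weighted absolute distances on a line, the optimum is the weighted median (not the mean). Total weight W = 310; half-weight = 155.
Sort by position and accumulate weight:
  km 12 (Northgate, w=80) → cum 80
  km 38 (Southcross, w=90) → cum 170  ≥ 155 → median here
  km 41 (Eastvale, w=70) → cum 240
  km 59 (Westmoor, w=15) → cum 255
  km 66 (Midtown, w=30) → cum 285
  km 68 (Hillcrest, w=5) → cum 290
  km 70 (Lakeside, w=10) → cum 300
  km 80 (Riverbend, w=10) → cum 310
Optimal location: km 38.

x = 38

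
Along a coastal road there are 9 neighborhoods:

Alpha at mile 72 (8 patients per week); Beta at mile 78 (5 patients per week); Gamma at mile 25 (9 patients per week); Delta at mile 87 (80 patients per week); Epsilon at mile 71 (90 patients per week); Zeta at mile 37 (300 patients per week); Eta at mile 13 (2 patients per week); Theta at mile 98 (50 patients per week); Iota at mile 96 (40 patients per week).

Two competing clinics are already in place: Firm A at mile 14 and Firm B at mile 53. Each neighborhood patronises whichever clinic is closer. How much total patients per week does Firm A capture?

11

The indifferent point is the midpoint (14+53)/2 = 33.5; neighborhoods left of it (closer to Firm A at 14) go to Firm A, those right go to Firm B.
  Eta at 13 (w=2) → Firm A
  Gamma at 25 (w=9) → Firm A
  Zeta at 37 (w=300) → Firm B
  Epsilon at 71 (w=90) → Firm B
  Alpha at 72 (w=8) → Firm B
  Beta at 78 (w=5) → Firm B
  Delta at 87 (w=80) → Firm B
  Iota at 96 (w=40) → Firm B
  Theta at 98 (w=50) → Firm B
Firm A captures 11; Firm B captures 573.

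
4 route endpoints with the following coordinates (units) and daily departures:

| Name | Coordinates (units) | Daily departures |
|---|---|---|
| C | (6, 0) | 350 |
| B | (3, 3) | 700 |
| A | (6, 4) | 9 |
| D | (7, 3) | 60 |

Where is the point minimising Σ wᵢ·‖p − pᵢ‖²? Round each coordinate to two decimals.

(4.18, 2.07)

The minimiser of Σwᵢ‖p−pᵢ‖² is the weighted centroid p* = (Σwᵢpᵢ)/(Σwᵢ).
Σwᵢ = 1119.
Σwᵢxᵢ = 350·6 + 700·3 + 9·6 + 60·7 = 4674.
Σwᵢyᵢ = 350·0 + 700·3 + 9·4 + 60·3 = 2316.
x* = 4674/1119 = 4.18, y* = 2316/1119 = 2.07.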